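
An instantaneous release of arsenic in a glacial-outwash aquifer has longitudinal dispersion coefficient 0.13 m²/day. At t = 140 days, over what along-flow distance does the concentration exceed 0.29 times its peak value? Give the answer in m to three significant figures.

The plume is Gaussian with σ = √(2Dt) = √(2 × 0.13 × 140) = 6.033 m.
C/C_peak = exp(−Δx²/(2σ²)) = 0.29 ⇒ Δx = σ·√(−2 ln 0.29) = 6.033 × 1.573 = 9.490 m.
Width = 2Δx = 19.0 m.

19.0 m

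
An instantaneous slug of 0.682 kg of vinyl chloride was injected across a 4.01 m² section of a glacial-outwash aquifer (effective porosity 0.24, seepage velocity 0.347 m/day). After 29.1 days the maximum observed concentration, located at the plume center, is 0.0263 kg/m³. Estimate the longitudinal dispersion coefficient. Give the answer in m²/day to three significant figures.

1.99 m²/day

At the plume center C_max = M/(n_e·A·√(4πDt)), so D = M²/(4πt·(n_e·A·C_max)²).
n_e·A·C_max = 0.24 × 4.01 × 0.0263 = 0.02531 kg/m.
D = 0.682²/(4π × 29.1 × 0.02531²) = 1.99 m²/day.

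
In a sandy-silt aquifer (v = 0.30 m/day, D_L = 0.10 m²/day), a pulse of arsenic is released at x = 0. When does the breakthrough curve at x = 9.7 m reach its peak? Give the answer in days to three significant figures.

31.2 days

For the 1D instantaneous-source solution, setting ∂C/∂t = 0 at fixed x gives v²t² + 2Dt − x² = 0, so t = (√(D² + v²x²) − D)/v².
√(D² + v²x²) = √(0.10² + 0.30² × 9.7²) = 2.912; v² = 0.09.
t = (2.912 − 0.10)/0.09 = 31.2 days (vs. the pure-advection estimate x/v = 32.3 d).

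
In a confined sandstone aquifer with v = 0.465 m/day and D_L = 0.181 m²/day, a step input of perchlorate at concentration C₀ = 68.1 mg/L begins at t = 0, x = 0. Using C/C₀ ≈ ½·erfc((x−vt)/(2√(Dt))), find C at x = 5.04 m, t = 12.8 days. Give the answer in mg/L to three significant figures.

45.2 mg/L

For a continuous step input, C/C₀ ≈ ½·erfc((x−vt)/(2√(Dt))).
vt = 0.465 × 12.8 = 5.952 m and 2√(Dt) = 2√(0.181 × 12.8) = 3.044 m.
Argument (x−vt)/(2√(Dt)) = (5.04 − 5.952)/3.044 = -0.2996; ½·erfc(-0.2996) = 0.6641.
C = 68.1 × 0.6641 = 45.2 mg/L.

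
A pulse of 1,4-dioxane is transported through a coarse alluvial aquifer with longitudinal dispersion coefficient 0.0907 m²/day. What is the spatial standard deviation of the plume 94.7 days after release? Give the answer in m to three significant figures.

Dispersive spreading gives a Gaussian with σ² = 2Dt; advection only shifts the center.
σ = √(2 × 0.0907 × 94.7) = 4.14 m.

4.14 m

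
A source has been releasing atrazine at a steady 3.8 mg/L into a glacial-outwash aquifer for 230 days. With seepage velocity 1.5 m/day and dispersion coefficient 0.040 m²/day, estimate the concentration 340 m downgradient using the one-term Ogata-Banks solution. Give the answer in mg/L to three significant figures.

3.34 mg/L

For a continuous step input, C/C₀ ≈ ½·erfc((x−vt)/(2√(Dt))).
vt = 1.5 × 230 = 345 m and 2√(Dt) = 2√(0.040 × 230) = 6.066 m.
Argument (x−vt)/(2√(Dt)) = (340 − 345)/6.066 = -0.8243; ½·erfc(-0.8243) = 0.8781.
C = 3.8 × 0.8781 = 3.34 mg/L.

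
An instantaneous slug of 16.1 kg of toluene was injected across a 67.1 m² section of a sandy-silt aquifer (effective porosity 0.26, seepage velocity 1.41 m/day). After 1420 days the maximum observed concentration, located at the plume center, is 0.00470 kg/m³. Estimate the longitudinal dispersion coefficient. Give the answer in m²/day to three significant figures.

At the plume center C_max = M/(n_e·A·√(4πDt)), so D = M²/(4πt·(n_e·A·C_max)²).
n_e·A·C_max = 0.26 × 67.1 × 0.00470 = 0.08200 kg/m.
D = 16.1²/(4π × 1420 × 0.08200²) = 2.16 m²/day.

2.16 m²/day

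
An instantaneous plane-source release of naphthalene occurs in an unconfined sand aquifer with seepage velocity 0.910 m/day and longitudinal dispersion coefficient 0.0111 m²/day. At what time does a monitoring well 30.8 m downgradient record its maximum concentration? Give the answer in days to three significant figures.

33.8 days

For the 1D instantaneous-source solution, setting ∂C/∂t = 0 at fixed x gives v²t² + 2Dt − x² = 0, so t = (√(D² + v²x²) − D)/v².
√(D² + v²x²) = √(0.0111² + 0.910² × 30.8²) = 28.03; v² = 0.8281.
t = (28.03 − 0.0111)/0.8281 = 33.8 days (vs. the pure-advection estimate x/v = 33.8 d).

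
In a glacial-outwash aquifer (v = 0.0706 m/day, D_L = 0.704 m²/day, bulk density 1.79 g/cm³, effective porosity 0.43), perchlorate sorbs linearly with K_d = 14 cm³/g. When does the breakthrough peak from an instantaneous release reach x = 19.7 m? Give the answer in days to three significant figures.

10200 days

Retardation factor R = 1 + ρ_b·K_d/n = 1 + 1.79 × 14/0.43 = 59.28.
Sorption retards both mechanisms: v_R = v/R = 0.001191 m/day, D_R = D/R = 0.01188 m²/day.
Peak time from v_R²t² + 2D_R t − x² = 0: t = (√(D_R² + v_R²x²) − D_R)/v_R².
√(D_R² + v_R²x²) = √(0.01188² + 0.001191² × 19.7²) = 0.02630; v_R² = 1.418e-06.
t = (0.02630 − 0.01188)/1.418e-06 = 10200 days.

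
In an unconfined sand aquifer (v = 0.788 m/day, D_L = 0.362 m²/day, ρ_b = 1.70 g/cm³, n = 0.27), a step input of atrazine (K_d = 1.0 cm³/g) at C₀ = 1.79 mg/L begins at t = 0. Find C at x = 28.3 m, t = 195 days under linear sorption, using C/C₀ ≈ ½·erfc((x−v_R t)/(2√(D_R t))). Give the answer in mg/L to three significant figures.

0.0893 mg/L

Retardation factor R = 1 + ρ_b·K_d/n = 1 + 1.70 × 1.0/0.27 = 7.296.
Sorption retards both mechanisms: v_R = v/R = 0.1080 m/day, D_R = D/R = 0.04962 m²/day.
v_R·t = 0.1080 × 195 = 21.06 m; 2√(D_R t) = 6.221 m; argument = (28.3 − 21.06)/6.221 = 1.164.
C = C₀ × ½·erfc(1.164) = 1.79 × 0.04987 = 0.0893 mg/L.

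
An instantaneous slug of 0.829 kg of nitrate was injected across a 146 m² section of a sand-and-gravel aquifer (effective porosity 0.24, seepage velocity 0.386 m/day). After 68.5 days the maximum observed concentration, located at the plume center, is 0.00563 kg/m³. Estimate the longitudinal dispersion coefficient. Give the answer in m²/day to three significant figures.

0.0205 m²/day

At the plume center C_max = M/(n_e·A·√(4πDt)), so D = M²/(4πt·(n_e·A·C_max)²).
n_e·A·C_max = 0.24 × 146 × 0.00563 = 0.1973 kg/m.
D = 0.829²/(4π × 68.5 × 0.1973²) = 0.0205 m²/day.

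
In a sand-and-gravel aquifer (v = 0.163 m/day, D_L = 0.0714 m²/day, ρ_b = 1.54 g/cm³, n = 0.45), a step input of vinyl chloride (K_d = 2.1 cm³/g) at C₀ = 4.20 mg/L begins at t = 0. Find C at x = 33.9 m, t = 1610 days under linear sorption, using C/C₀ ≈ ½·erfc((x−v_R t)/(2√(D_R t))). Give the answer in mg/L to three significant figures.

Retardation factor R = 1 + ρ_b·K_d/n = 1 + 1.54 × 2.1/0.45 = 8.187.
Sorption retards both mechanisms: v_R = v/R = 0.01991 m/day, D_R = D/R = 0.008721 m²/day.
v_R·t = 0.01991 × 1610 = 32.0551 m; 2√(D_R t) = 7.494 m; argument = (33.9 − 32.0551)/7.494 = 0.2462.
C = C₀ × ½·erfc(0.2462) = 4.20 × 0.3639 = 1.53 mg/L.

1.53 mg/L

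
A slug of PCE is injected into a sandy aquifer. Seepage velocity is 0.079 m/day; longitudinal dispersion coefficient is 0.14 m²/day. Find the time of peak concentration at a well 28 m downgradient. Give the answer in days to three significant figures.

333 days

For the 1D instantaneous-source solution, setting ∂C/∂t = 0 at fixed x gives v²t² + 2Dt − x² = 0, so t = (√(D² + v²x²) − D)/v².
√(D² + v²x²) = √(0.14² + 0.079² × 28²) = 2.216; v² = 0.006241.
t = (2.216 − 0.14)/0.006241 = 333 days (vs. the pure-advection estimate x/v = 354 d).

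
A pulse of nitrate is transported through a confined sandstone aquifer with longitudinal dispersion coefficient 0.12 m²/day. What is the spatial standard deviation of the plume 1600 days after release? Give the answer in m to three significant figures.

Dispersive spreading gives a Gaussian with σ² = 2Dt; advection only shifts the center.
σ = √(2 × 0.12 × 1600) = 19.6 m.

19.6 m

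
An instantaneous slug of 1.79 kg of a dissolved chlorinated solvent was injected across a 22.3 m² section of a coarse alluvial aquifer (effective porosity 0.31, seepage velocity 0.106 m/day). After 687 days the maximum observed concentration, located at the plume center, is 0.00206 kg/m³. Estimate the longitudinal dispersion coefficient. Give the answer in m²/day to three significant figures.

1.83 m²/day

At the plume center C_max = M/(n_e·A·√(4πDt)), so D = M²/(4πt·(n_e·A·C_max)²).
n_e·A·C_max = 0.31 × 22.3 × 0.00206 = 0.01424 kg/m.
D = 1.79²/(4π × 687 × 0.01424²) = 1.83 m²/day.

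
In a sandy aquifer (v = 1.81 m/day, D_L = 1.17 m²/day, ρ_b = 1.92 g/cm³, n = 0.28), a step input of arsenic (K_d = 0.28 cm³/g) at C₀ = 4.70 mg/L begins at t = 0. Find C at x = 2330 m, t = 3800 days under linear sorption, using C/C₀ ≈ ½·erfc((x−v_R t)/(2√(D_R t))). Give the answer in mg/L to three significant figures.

Retardation factor R = 1 + ρ_b·K_d/n = 1 + 1.92 × 0.28/0.28 = 2.920.
Sorption retards both mechanisms: v_R = v/R = 0.6199 m/day, D_R = D/R = 0.4007 m²/day.
v_R·t = 0.6199 × 3800 = 2355.62 m; 2√(D_R t) = 78.04 m; argument = (2330 − 2355.62)/78.04 = -0.3283.
C = C₀ × ½·erfc(-0.3283) = 4.70 × 0.6788 = 3.19 mg/L.

3.19 mg/L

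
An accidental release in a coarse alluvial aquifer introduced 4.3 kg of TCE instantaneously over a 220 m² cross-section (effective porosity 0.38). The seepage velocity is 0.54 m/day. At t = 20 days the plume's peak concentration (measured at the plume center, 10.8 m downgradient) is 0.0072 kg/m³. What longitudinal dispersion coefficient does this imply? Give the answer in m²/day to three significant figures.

At the plume center C_max = M/(n_e·A·√(4πDt)), so D = M²/(4πt·(n_e·A·C_max)²).
n_e·A·C_max = 0.38 × 220 × 0.0072 = 0.6019 kg/m.
D = 4.3²/(4π × 20 × 0.6019²) = 0.203 m²/day.

0.203 m²/day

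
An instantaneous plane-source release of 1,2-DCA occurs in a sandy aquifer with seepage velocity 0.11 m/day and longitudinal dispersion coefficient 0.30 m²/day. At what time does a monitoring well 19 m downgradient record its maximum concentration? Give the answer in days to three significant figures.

150 days

For the 1D instantaneous-source solution, setting ∂C/∂t = 0 at fixed x gives v²t² + 2Dt − x² = 0, so t = (√(D² + v²x²) − D)/v².
√(D² + v²x²) = √(0.30² + 0.11² × 19²) = 2.111; v² = 0.0121.
t = (2.111 − 0.30)/0.0121 = 150 days (vs. the pure-advection estimate x/v = 173 d).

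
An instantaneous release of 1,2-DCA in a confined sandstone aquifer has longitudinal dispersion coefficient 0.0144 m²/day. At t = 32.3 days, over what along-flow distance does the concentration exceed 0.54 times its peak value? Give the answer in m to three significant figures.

The plume is Gaussian with σ = √(2Dt) = √(2 × 0.0144 × 32.3) = 0.9645 m.
C/C_peak = exp(−Δx²/(2σ²)) = 0.54 ⇒ Δx = σ·√(−2 ln 0.54) = 0.9645 × 1.110 = 1.071 m.
Width = 2Δx = 2.14 m.

2.14 m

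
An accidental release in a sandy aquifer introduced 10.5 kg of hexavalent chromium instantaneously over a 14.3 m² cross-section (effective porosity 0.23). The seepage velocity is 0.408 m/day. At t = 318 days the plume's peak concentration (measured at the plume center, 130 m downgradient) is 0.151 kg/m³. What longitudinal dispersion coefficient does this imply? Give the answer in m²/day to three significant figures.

0.112 m²/day

At the plume center C_max = M/(n_e·A·√(4πDt)), so D = M²/(4πt·(n_e·A·C_max)²).
n_e·A·C_max = 0.23 × 14.3 × 0.151 = 0.4966 kg/m.
D = 10.5²/(4π × 318 × 0.4966²) = 0.112 m²/day.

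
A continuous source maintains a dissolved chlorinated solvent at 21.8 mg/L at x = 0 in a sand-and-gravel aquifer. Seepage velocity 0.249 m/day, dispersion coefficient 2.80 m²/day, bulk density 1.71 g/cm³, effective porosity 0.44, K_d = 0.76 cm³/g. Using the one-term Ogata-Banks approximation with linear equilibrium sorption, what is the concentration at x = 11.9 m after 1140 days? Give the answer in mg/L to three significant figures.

Retardation factor R = 1 + ρ_b·K_d/n = 1 + 1.71 × 0.76/0.44 = 3.954.
Sorption retards both mechanisms: v_R = v/R = 0.06297 m/day, D_R = D/R = 0.7081 m²/day.
v_R·t = 0.06297 × 1140 = 71.7858 m; 2√(D_R t) = 56.82 m; argument = (11.9 − 71.7858)/56.82 = -1.054.
C = C₀ × ½·erfc(-1.054) = 21.8 × 0.9320 = 20.3 mg/L.

20.3 mg/L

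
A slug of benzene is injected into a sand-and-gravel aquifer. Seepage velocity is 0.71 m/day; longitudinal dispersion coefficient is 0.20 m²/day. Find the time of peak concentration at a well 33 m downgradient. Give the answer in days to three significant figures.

For the 1D instantaneous-source solution, setting ∂C/∂t = 0 at fixed x gives v²t² + 2Dt − x² = 0, so t = (√(D² + v²x²) − D)/v².
√(D² + v²x²) = √(0.20² + 0.71² × 33²) = 23.43; v² = 0.5041.
t = (23.43 − 0.20)/0.5041 = 46.1 days (vs. the pure-advection estimate x/v = 46.5 d).

46.1 days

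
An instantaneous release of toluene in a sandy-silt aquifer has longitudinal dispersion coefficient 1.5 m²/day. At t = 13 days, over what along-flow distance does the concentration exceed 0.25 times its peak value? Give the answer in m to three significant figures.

The plume is Gaussian with σ = √(2Dt) = √(2 × 1.5 × 13) = 6.245 m.
C/C_peak = exp(−Δx²/(2σ²)) = 0.25 ⇒ Δx = σ·√(−2 ln 0.25) = 6.245 × 1.665 = 10.40 m.
Width = 2Δx = 20.8 m.

20.8 m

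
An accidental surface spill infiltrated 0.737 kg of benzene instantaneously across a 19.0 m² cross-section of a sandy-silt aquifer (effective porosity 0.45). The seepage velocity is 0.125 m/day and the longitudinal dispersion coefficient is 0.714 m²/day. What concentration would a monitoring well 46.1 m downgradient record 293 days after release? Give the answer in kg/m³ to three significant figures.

0.00151 kg/m³

For an instantaneous plane source, C(x,t) = M/(n_e·A·√(4πDt)) · exp(−(x−vt)²/(4Dt)), with n_e·A the pore (flow) area.
Plume center vt = 0.125 × 293 = 36.625 m, so the well at 46.1 m is 9.475 m downgradient of the peak.
√(4πDt) = 51.27 m, giving peak height M/(n_e·A·√(4πDt)) = 0.737/(0.45 × 19.0 × 51.27) = 0.001681 kg/m³.
(x−vt)²/(4Dt) = (9.475)²/(4 × 0.714 × 293) = 0.1073; exp(−0.1073) = 0.8983.
C = 0.001681 × 0.8983 = 0.00151 kg/m³.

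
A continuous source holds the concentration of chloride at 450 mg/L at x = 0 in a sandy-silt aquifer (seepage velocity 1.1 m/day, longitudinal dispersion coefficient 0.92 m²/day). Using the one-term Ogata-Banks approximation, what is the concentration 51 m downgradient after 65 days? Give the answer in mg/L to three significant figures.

For a continuous step input, C/C₀ ≈ ½·erfc((x−vt)/(2√(Dt))).
vt = 1.1 × 65 = 71.5 m and 2√(Dt) = 2√(0.92 × 65) = 15.47 m.
Argument (x−vt)/(2√(Dt)) = (51 − 71.5)/15.47 = -1.325; ½·erfc(-1.325) = 0.9695.
C = 450 × 0.9695 = 436 mg/L.

436 mg/L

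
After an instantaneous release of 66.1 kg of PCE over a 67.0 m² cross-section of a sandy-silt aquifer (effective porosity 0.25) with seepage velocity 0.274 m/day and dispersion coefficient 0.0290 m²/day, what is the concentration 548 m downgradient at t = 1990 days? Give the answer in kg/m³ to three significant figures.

0.142 kg/m³

For an instantaneous plane source, C(x,t) = M/(n_e·A·√(4πDt)) · exp(−(x−vt)²/(4Dt)), with n_e·A the pore (flow) area.
Plume center vt = 0.274 × 1990 = 545.26 m, so the well at 548 m is 2.74 m downgradient of the peak.
√(4πDt) = 26.93 m, giving peak height M/(n_e·A·√(4πDt)) = 66.1/(0.25 × 67.0 × 26.93) = 0.1465 kg/m³.
(x−vt)²/(4Dt) = (2.74)²/(4 × 0.0290 × 1990) = 0.03252; exp(−0.03252) = 0.9680.
C = 0.1465 × 0.9680 = 0.142 kg/m³.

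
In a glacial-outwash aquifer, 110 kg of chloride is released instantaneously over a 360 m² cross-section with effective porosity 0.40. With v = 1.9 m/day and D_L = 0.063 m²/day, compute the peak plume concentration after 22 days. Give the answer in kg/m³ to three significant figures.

0.183 kg/m³

The peak of an instantaneous 1D plume sits at x = vt; there the Gaussian factor is 1 and C_max = M/(n_e·A·√(4πDt)), where n_e·A is the pore area the mass is dissolved in.
√(4πDt) = √(4π × 0.063 × 22) = 4.173 m, so C_max = 110/(0.40 × 360 × 4.173) = 0.183 kg/m³.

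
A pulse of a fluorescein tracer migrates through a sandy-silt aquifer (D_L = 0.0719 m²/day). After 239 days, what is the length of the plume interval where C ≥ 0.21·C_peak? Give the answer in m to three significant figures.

The plume is Gaussian with σ = √(2Dt) = √(2 × 0.0719 × 239) = 5.862 m.
C/C_peak = exp(−Δx²/(2σ²)) = 0.21 ⇒ Δx = σ·√(−2 ln 0.21) = 5.862 × 1.767 = 10.36 m.
Width = 2Δx = 20.7 m.

20.7 m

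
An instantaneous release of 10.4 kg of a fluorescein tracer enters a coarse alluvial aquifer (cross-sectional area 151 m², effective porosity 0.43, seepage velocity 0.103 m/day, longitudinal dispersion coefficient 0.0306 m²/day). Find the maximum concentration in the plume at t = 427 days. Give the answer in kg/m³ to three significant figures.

0.0125 kg/m³

The peak of an instantaneous 1D plume sits at x = vt; there the Gaussian factor is 1 and C_max = M/(n_e·A·√(4πDt)), where n_e·A is the pore area the mass is dissolved in.
√(4πDt) = √(4π × 0.0306 × 427) = 12.81 m, so C_max = 10.4/(0.43 × 151 × 12.81) = 0.0125 kg/m³.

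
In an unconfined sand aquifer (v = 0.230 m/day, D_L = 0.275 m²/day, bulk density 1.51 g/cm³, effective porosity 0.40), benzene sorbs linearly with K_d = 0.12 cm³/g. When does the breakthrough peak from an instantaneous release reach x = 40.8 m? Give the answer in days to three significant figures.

250 days

Retardation factor R = 1 + ρ_b·K_d/n = 1 + 1.51 × 0.12/0.40 = 1.453.
Sorption retards both mechanisms: v_R = v/R = 0.1583 m/day, D_R = D/R = 0.1893 m²/day.
Peak time from v_R²t² + 2D_R t − x² = 0: t = (√(D_R² + v_R²x²) − D_R)/v_R².
√(D_R² + v_R²x²) = √(0.1893² + 0.1583² × 40.8²) = 6.461; v_R² = 0.02506.
t = (6.461 − 0.1893)/0.02506 = 250 days.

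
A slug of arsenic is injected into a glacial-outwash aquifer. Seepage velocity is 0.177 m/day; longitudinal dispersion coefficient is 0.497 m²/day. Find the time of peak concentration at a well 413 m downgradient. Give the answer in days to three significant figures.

For the 1D instantaneous-source solution, setting ∂C/∂t = 0 at fixed x gives v²t² + 2Dt − x² = 0, so t = (√(D² + v²x²) − D)/v².
√(D² + v²x²) = √(0.497² + 0.177² × 413²) = 73.10; v² = 0.031329.
t = (73.10 − 0.497)/0.031329 = 2320 days (vs. the pure-advection estimate x/v = 2330 d).

2320 days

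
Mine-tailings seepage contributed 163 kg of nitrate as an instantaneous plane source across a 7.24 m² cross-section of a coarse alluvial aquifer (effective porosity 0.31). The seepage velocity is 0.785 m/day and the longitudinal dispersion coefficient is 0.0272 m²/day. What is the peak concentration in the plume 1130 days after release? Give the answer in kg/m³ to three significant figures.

The peak of an instantaneous 1D plume sits at x = vt; there the Gaussian factor is 1 and C_max = M/(n_e·A·√(4πDt)), where n_e·A is the pore area the mass is dissolved in.
√(4πDt) = √(4π × 0.0272 × 1130) = 19.65 m, so C_max = 163/(0.31 × 7.24 × 19.65) = 3.70 kg/m³.

3.70 kg/m³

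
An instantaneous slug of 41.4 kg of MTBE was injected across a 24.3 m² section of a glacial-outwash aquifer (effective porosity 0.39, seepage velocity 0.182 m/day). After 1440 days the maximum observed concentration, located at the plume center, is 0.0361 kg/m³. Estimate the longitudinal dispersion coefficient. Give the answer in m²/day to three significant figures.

At the plume center C_max = M/(n_e·A·√(4πDt)), so D = M²/(4πt·(n_e·A·C_max)²).
n_e·A·C_max = 0.39 × 24.3 × 0.0361 = 0.3421 kg/m.
D = 41.4²/(4π × 1440 × 0.3421²) = 0.809 m²/day.

0.809 m²/day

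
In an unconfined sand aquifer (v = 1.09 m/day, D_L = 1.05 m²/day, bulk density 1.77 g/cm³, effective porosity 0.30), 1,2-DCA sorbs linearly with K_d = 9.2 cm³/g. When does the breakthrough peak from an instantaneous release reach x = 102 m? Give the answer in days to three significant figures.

Retardation factor R = 1 + ρ_b·K_d/n = 1 + 1.77 × 9.2/0.30 = 55.28.
Sorption retards both mechanisms: v_R = v/R = 0.01972 m/day, D_R = D/R = 0.01899 m²/day.
Peak time from v_R²t² + 2D_R t − x² = 0: t = (√(D_R² + v_R²x²) − D_R)/v_R².
√(D_R² + v_R²x²) = √(0.01899² + 0.01972² × 102²) = 2.012; v_R² = 0.0003889.
t = (2.012 − 0.01899)/0.0003889 = 5120 days.

5120 days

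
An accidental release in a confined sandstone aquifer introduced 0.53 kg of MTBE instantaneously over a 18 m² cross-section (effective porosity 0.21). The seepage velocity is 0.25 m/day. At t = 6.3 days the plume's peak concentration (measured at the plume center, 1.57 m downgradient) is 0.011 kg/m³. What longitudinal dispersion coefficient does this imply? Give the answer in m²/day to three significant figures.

At the plume center C_max = M/(n_e·A·√(4πDt)), so D = M²/(4πt·(n_e·A·C_max)²).
n_e·A·C_max = 0.21 × 18 × 0.011 = 0.04158 kg/m.
D = 0.53²/(4π × 6.3 × 0.04158²) = 2.05 m²/day.

2.05 m²/day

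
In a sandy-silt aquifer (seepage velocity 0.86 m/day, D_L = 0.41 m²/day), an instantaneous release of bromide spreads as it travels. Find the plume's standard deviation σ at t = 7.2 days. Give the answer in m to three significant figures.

2.43 m

Dispersive spreading gives a Gaussian with σ² = 2Dt; advection only shifts the center.
σ = √(2 × 0.41 × 7.2) = 2.43 m.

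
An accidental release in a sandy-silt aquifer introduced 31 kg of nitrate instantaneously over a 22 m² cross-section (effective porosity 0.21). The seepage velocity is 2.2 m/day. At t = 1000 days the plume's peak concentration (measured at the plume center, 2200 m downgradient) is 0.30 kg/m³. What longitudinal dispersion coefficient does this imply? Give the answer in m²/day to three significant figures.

At the plume center C_max = M/(n_e·A·√(4πDt)), so D = M²/(4πt·(n_e·A·C_max)²).
n_e·A·C_max = 0.21 × 22 × 0.30 = 1.386 kg/m.
D = 31²/(4π × 1000 × 1.386²) = 0.0398 m²/day.

0.0398 m²/day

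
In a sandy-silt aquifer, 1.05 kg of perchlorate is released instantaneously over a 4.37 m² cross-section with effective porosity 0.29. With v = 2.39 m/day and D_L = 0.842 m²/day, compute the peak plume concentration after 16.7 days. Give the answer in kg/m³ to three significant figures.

The peak of an instantaneous 1D plume sits at x = vt; there the Gaussian factor is 1 and C_max = M/(n_e·A·√(4πDt)), where n_e·A is the pore area the mass is dissolved in.
√(4πDt) = √(4π × 0.842 × 16.7) = 13.29 m, so C_max = 1.05/(0.29 × 4.37 × 13.29) = 0.0623 kg/m³.

0.0623 kg/m³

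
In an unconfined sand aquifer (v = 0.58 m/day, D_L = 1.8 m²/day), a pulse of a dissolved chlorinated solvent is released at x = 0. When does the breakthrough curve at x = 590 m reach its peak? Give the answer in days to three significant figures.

For the 1D instantaneous-source solution, setting ∂C/∂t = 0 at fixed x gives v²t² + 2Dt − x² = 0, so t = (√(D² + v²x²) − D)/v².
√(D² + v²x²) = √(1.8² + 0.58² × 590²) = 342.2; v² = 0.3364.
t = (342.2 − 1.8)/0.3364 = 1010 days (vs. the pure-advection estimate x/v = 1020 d).

1010 days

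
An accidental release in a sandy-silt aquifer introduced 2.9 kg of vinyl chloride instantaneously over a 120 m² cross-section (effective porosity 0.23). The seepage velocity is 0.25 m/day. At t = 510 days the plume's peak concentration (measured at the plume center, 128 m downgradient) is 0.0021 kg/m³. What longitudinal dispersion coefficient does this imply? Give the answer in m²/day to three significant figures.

0.391 m²/day

At the plume center C_max = M/(n_e·A·√(4πDt)), so D = M²/(4πt·(n_e·A·C_max)²).
n_e·A·C_max = 0.23 × 120 × 0.0021 = 0.05796 kg/m.
D = 2.9²/(4π × 510 × 0.05796²) = 0.391 m²/day.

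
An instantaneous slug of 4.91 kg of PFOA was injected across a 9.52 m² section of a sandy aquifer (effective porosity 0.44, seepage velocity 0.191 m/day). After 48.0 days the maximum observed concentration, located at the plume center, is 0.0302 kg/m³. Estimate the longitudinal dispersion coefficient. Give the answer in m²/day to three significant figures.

2.50 m²/day

At the plume center C_max = M/(n_e·A·√(4πDt)), so D = M²/(4πt·(n_e·A·C_max)²).
n_e·A·C_max = 0.44 × 9.52 × 0.0302 = 0.1265 kg/m.
D = 4.91²/(4π × 48.0 × 0.1265²) = 2.50 m²/day.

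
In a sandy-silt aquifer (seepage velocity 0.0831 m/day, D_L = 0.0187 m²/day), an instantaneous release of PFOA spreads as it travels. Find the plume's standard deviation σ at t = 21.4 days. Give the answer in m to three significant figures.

0.895 m

Dispersive spreading gives a Gaussian with σ² = 2Dt; advection only shifts the center.
σ = √(2 × 0.0187 × 21.4) = 0.895 m.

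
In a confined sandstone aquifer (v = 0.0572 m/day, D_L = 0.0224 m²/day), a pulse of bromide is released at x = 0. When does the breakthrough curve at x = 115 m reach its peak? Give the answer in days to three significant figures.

For the 1D instantaneous-source solution, setting ∂C/∂t = 0 at fixed x gives v²t² + 2Dt − x² = 0, so t = (√(D² + v²x²) − D)/v².
√(D² + v²x²) = √(0.0224² + 0.0572² × 115²) = 6.578; v² = 0.00327184.
t = (6.578 − 0.0224)/0.00327184 = 2000 days (vs. the pure-advection estimate x/v = 2010 d).

2000 days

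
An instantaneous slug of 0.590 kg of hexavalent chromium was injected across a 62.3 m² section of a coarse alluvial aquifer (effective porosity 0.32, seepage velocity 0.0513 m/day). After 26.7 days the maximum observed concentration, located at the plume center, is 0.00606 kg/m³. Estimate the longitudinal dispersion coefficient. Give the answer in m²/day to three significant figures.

At the plume center C_max = M/(n_e·A·√(4πDt)), so D = M²/(4πt·(n_e·A·C_max)²).
n_e·A·C_max = 0.32 × 62.3 × 0.00606 = 0.1208 kg/m.
D = 0.590²/(4π × 26.7 × 0.1208²) = 0.0711 m²/day.

0.0711 m²/day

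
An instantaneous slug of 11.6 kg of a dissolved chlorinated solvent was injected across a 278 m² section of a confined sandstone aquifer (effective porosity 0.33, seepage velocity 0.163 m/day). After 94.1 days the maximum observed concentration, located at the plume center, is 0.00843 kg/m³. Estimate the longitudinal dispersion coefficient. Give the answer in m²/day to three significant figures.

At the plume center C_max = M/(n_e·A·√(4πDt)), so D = M²/(4πt·(n_e·A·C_max)²).
n_e·A·C_max = 0.33 × 278 × 0.00843 = 0.7734 kg/m.
D = 11.6²/(4π × 94.1 × 0.7734²) = 0.190 m²/day.

0.190 m²/day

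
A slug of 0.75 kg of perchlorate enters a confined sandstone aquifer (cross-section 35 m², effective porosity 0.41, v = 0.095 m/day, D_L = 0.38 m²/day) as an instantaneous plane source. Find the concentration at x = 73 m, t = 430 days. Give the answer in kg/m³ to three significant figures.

For an instantaneous plane source, C(x,t) = M/(n_e·A·√(4πDt)) · exp(−(x−vt)²/(4Dt)), with n_e·A the pore (flow) area.
Plume center vt = 0.095 × 430 = 40.85 m, so the well at 73 m is 32.15 m downgradient of the peak.
√(4πDt) = 45.31 m, giving peak height M/(n_e·A·√(4πDt)) = 0.75/(0.41 × 35 × 45.31) = 0.001153 kg/m³.
(x−vt)²/(4Dt) = (32.15)²/(4 × 0.38 × 430) = 1.581; exp(−1.581) = 0.2058.
C = 0.001153 × 0.2058 = 0.000237 kg/m³.

0.000237 kg/m³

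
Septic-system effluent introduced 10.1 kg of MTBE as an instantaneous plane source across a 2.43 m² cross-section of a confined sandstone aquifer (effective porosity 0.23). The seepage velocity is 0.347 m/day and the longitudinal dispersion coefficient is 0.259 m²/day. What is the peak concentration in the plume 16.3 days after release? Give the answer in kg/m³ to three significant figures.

2.48 kg/m³

The peak of an instantaneous 1D plume sits at x = vt; there the Gaussian factor is 1 and C_max = M/(n_e·A·√(4πDt)), where n_e·A is the pore area the mass is dissolved in.
√(4πDt) = √(4π × 0.259 × 16.3) = 7.284 m, so C_max = 10.1/(0.23 × 2.43 × 7.284) = 2.48 kg/m³.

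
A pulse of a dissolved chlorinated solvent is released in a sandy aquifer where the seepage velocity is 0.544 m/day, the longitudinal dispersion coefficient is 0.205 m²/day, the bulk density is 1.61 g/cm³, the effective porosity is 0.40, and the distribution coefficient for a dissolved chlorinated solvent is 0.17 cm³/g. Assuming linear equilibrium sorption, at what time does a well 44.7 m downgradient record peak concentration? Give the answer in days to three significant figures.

137 days

Retardation factor R = 1 + ρ_b·K_d/n = 1 + 1.61 × 0.17/0.40 = 1.684.
Sorption retards both mechanisms: v_R = v/R = 0.3230 m/day, D_R = D/R = 0.1217 m²/day.
Peak time from v_R²t² + 2D_R t − x² = 0: t = (√(D_R² + v_R²x²) − D_R)/v_R².
√(D_R² + v_R²x²) = √(0.1217² + 0.3230² × 44.7²) = 14.44; v_R² = 0.1043.
t = (14.44 − 0.1217)/0.1043 = 137 days.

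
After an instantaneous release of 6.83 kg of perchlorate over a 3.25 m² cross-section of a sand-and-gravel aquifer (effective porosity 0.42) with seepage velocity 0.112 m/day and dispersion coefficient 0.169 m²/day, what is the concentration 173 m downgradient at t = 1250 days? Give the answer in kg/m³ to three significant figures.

0.0268 kg/m³

For an instantaneous plane source, C(x,t) = M/(n_e·A·√(4πDt)) · exp(−(x−vt)²/(4Dt)), with n_e·A the pore (flow) area.
Plume center vt = 0.112 × 1250 = 140 m, so the well at 173 m is 33 m downgradient of the peak.
√(4πDt) = 51.52 m, giving peak height M/(n_e·A·√(4πDt)) = 6.83/(0.42 × 3.25 × 51.52) = 0.09712 kg/m³.
(x−vt)²/(4Dt) = (33)²/(4 × 0.169 × 1250) = 1.289; exp(−1.289) = 0.2755.
C = 0.09712 × 0.2755 = 0.0268 kg/m³.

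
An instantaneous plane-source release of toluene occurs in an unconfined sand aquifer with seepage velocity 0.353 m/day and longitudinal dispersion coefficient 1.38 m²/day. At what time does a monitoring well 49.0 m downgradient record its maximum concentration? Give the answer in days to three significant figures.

128 days

For the 1D instantaneous-source solution, setting ∂C/∂t = 0 at fixed x gives v²t² + 2Dt − x² = 0, so t = (√(D² + v²x²) − D)/v².
√(D² + v²x²) = √(1.38² + 0.353² × 49.0²) = 17.35; v² = 0.124609.
t = (17.35 − 1.38)/0.124609 = 128 days (vs. the pure-advection estimate x/v = 139 d).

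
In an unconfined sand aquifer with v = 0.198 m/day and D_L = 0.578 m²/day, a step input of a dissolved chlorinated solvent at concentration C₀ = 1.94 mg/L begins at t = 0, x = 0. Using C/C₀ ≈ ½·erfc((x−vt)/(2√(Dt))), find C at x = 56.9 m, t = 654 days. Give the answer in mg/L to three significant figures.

1.93 mg/L

For a continuous step input, C/C₀ ≈ ½·erfc((x−vt)/(2√(Dt))).
vt = 0.198 × 654 = 129.492 m and 2√(Dt) = 2√(0.578 × 654) = 38.89 m.
Argument (x−vt)/(2√(Dt)) = (56.9 − 129.492)/38.89 = -1.867; ½·erfc(-1.867) = 0.9959.
C = 1.94 × 0.9959 = 1.93 mg/L.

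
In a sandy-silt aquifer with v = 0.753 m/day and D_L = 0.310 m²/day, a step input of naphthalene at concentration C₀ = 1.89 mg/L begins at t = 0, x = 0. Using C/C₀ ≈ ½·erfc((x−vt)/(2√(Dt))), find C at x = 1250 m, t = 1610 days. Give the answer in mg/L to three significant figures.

0.220 mg/L

For a continuous step input, C/C₀ ≈ ½·erfc((x−vt)/(2√(Dt))).
vt = 0.753 × 1610 = 1212.33 m and 2√(Dt) = 2√(0.310 × 1610) = 44.68 m.
Argument (x−vt)/(2√(Dt)) = (1250 − 1212.33)/44.68 = 0.8431; ½·erfc(0.8431) = 0.1166.
C = 1.89 × 0.1166 = 0.220 mg/L.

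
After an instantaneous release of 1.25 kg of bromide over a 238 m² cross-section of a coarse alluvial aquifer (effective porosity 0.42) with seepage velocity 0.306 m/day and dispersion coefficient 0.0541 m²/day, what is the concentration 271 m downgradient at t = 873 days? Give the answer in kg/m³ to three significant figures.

0.000474 kg/m³

For an instantaneous plane source, C(x,t) = M/(n_e·A·√(4πDt)) · exp(−(x−vt)²/(4Dt)), with n_e·A the pore (flow) area.
Plume center vt = 0.306 × 873 = 267.138 m, so the well at 271 m is 3.862 m downgradient of the peak.
√(4πDt) = 24.36 m, giving peak height M/(n_e·A·√(4πDt)) = 1.25/(0.42 × 238 × 24.36) = 0.0005133 kg/m³.
(x−vt)²/(4Dt) = (3.862)²/(4 × 0.0541 × 873) = 0.07895; exp(−0.07895) = 0.9241.
C = 0.0005133 × 0.9241 = 0.000474 kg/m³.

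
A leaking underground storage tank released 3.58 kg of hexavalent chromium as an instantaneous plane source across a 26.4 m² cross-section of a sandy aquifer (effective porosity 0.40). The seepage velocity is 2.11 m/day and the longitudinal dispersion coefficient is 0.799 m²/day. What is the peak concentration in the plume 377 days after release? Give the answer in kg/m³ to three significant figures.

0.00551 kg/m³

The peak of an instantaneous 1D plume sits at x = vt; there the Gaussian factor is 1 and C_max = M/(n_e·A·√(4πDt)), where n_e·A is the pore area the mass is dissolved in.
√(4πDt) = √(4π × 0.799 × 377) = 61.52 m, so C_max = 3.58/(0.40 × 26.4 × 61.52) = 0.00551 kg/m³.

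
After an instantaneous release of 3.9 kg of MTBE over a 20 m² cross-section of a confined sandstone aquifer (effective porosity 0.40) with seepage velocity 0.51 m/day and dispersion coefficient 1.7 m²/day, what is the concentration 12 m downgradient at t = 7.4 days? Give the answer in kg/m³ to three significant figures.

For an instantaneous plane source, C(x,t) = M/(n_e·A·√(4πDt)) · exp(−(x−vt)²/(4Dt)), with n_e·A the pore (flow) area.
Plume center vt = 0.51 × 7.4 = 3.774 m, so the well at 12 m is 8.226 m downgradient of the peak.
√(4πDt) = 12.57 m, giving peak height M/(n_e·A·√(4πDt)) = 3.9/(0.40 × 20 × 12.57) = 0.03878 kg/m³.
(x−vt)²/(4Dt) = (8.226)²/(4 × 1.7 × 7.4) = 1.345; exp(−1.345) = 0.2605.
C = 0.03878 × 0.2605 = 0.0101 kg/m³.

0.0101 kg/m³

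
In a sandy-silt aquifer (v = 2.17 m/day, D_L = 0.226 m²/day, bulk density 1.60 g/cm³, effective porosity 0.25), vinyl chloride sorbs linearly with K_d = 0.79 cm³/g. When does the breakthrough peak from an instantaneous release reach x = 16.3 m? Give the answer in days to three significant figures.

45.2 days

Retardation factor R = 1 + ρ_b·K_d/n = 1 + 1.60 × 0.79/0.25 = 6.056.
Sorption retards both mechanisms: v_R = v/R = 0.3583 m/day, D_R = D/R = 0.03732 m²/day.
Peak time from v_R²t² + 2D_R t − x² = 0: t = (√(D_R² + v_R²x²) − D_R)/v_R².
√(D_R² + v_R²x²) = √(0.03732² + 0.3583² × 16.3²) = 5.840; v_R² = 0.1284.
t = (5.840 − 0.03732)/0.1284 = 45.2 days.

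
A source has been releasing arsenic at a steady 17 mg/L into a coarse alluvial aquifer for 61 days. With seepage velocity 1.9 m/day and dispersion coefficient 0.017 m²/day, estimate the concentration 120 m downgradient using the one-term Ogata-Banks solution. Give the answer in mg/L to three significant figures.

For a continuous step input, C/C₀ ≈ ½·erfc((x−vt)/(2√(Dt))).
vt = 1.9 × 61 = 115.9 m and 2√(Dt) = 2√(0.017 × 61) = 2.037 m.
Argument (x−vt)/(2√(Dt)) = (120 − 115.9)/2.037 = 2.013; ½·erfc(2.013) = 0.002208.
C = 17 × 0.002208 = 0.0375 mg/L.

0.0375 mg/L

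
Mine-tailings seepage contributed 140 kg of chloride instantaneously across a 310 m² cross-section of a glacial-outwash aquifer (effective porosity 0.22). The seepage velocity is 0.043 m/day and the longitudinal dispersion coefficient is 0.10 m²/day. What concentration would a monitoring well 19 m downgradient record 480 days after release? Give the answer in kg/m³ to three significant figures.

0.0824 kg/m³

For an instantaneous plane source, C(x,t) = M/(n_e·A·√(4πDt)) · exp(−(x−vt)²/(4Dt)), with n_e·A the pore (flow) area.
Plume center vt = 0.043 × 480 = 20.64 m, so the well at 19 m is 1.64 m upgradient of the peak.
√(4πDt) = 24.56 m, giving peak height M/(n_e·A·√(4πDt)) = 140/(0.22 × 310 × 24.56) = 0.08358 kg/m³.
(x−vt)²/(4Dt) = (-1.64)²/(4 × 0.10 × 480) = 0.01401; exp(−0.01401) = 0.9861.
C = 0.08358 × 0.9861 = 0.0824 kg/m³.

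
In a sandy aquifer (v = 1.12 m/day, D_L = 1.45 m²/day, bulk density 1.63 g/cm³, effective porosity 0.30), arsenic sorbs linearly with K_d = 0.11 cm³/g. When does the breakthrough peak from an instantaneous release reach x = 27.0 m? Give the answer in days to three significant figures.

Retardation factor R = 1 + ρ_b·K_d/n = 1 + 1.63 × 0.11/0.30 = 1.598.
Sorption retards both mechanisms: v_R = v/R = 0.7009 m/day, D_R = D/R = 0.9074 m²/day.
Peak time from v_R²t² + 2D_R t − x² = 0: t = (√(D_R² + v_R²x²) − D_R)/v_R².
√(D_R² + v_R²x²) = √(0.9074² + 0.7009² × 27.0²) = 18.95; v_R² = 0.4913.
t = (18.95 − 0.9074)/0.4913 = 36.7 days.

36.7 days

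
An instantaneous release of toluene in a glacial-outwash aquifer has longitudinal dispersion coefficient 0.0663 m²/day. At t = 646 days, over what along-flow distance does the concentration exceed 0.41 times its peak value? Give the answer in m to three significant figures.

The plume is Gaussian with σ = √(2Dt) = √(2 × 0.0663 × 646) = 9.255 m.
C/C_peak = exp(−Δx²/(2σ²)) = 0.41 ⇒ Δx = σ·√(−2 ln 0.41) = 9.255 × 1.335 = 12.36 m.
Width = 2Δx = 24.7 m.

24.7 m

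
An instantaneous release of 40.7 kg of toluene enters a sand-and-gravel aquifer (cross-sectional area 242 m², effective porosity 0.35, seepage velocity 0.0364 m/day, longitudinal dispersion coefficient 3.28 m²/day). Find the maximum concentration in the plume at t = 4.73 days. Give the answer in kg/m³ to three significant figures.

0.0344 kg/m³

The peak of an instantaneous 1D plume sits at x = vt; there the Gaussian factor is 1 and C_max = M/(n_e·A·√(4πDt)), where n_e·A is the pore area the mass is dissolved in.
√(4πDt) = √(4π × 3.28 × 4.73) = 13.96 m, so C_max = 40.7/(0.35 × 242 × 13.96) = 0.0344 kg/m³.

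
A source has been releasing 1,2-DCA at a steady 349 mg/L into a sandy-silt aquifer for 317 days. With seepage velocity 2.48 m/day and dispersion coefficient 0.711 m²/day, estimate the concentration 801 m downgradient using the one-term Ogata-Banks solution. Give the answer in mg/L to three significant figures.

For a continuous step input, C/C₀ ≈ ½·erfc((x−vt)/(2√(Dt))).
vt = 2.48 × 317 = 786.16 m and 2√(Dt) = 2√(0.711 × 317) = 30.03 m.
Argument (x−vt)/(2√(Dt)) = (801 − 786.16)/30.03 = 0.4942; ½·erfc(0.4942) = 0.2423.
C = 349 × 0.2423 = 84.6 mg/L.

84.6 mg/L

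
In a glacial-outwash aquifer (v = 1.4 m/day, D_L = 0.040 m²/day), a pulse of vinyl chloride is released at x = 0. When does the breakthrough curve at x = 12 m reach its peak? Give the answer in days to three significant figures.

8.55 days

For the 1D instantaneous-source solution, setting ∂C/∂t = 0 at fixed x gives v²t² + 2Dt − x² = 0, so t = (√(D² + v²x²) − D)/v².
√(D² + v²x²) = √(0.040² + 1.4² × 12²) = 16.80; v² = 1.96.
t = (16.80 − 0.040)/1.96 = 8.55 days (vs. the pure-advection estimate x/v = 8.57 d).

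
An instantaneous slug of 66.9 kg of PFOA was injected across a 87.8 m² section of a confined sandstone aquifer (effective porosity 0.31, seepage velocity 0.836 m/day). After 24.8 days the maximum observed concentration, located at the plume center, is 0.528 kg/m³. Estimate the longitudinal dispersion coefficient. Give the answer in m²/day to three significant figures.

0.0695 m²/day

At the plume center C_max = M/(n_e·A·√(4πDt)), so D = M²/(4πt·(n_e·A·C_max)²).
n_e·A·C_max = 0.31 × 87.8 × 0.528 = 14.37 kg/m.
D = 66.9²/(4π × 24.8 × 14.37²) = 0.0695 m²/day.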